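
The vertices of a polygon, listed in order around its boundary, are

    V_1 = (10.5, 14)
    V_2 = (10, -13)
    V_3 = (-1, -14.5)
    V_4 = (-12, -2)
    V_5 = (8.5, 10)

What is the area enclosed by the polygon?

Apply the surveyor's formula: 2A = Σ (x_i·y_{i+1} − x_{i+1}·y_i), indices taken mod 5.
V_1→V_2: (10.5)(-13) − (10)(14) = -276.5
V_2→V_3: (10)(-14.5) − (-1)(-13) = -158
V_3→V_4: (-1)(-2) − (-12)(-14.5) = -172
V_4→V_5: (-12)(10) − (8.5)(-2) = -103
V_5→V_1: (8.5)(14) − (10.5)(10) = 14
Σ = -695.5
Area = |Σ|/2 = 347.75.

347.75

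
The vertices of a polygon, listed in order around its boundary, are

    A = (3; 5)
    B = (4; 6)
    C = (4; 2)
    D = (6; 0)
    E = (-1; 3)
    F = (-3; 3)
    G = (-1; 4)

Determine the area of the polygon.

Apply the shoelace formula: 2A = Σ (x_i·y_{i+1} − x_{i+1}·y_i), indices taken mod 7.
Cross-terms: -2, -16, -12, 18, 6, -9, -17  ⇒  Σ = -32
Area = |Σ|/2 = 16.

16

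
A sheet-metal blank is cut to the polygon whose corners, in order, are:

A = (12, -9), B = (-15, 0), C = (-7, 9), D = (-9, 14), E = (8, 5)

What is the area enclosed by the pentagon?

Σ = (-135) + (-135) + (-17) + (-157) + (-132) = -576
Area = |Σ|/2 = 288.

288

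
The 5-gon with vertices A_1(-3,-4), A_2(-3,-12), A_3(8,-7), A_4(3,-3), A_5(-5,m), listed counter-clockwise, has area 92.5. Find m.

Write out the shoelace sum; only the two edges meeting at A_5 involve m:
2·Area = [(3·m − (-5)·(-3)) + ((-5)·(-4) − (-3)·m)] + 138
       = 6·m + 143 = 185
⇒ m = 7.

7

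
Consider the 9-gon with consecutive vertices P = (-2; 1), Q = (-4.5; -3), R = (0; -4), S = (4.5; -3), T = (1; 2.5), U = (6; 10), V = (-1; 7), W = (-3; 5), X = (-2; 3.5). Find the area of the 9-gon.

64.125

Σ = (10.5) + (18) + (18) + (14.25) + (-5) + (52) + (16) + (-0.5) + (5) = 128.25
Area = |Σ|/2 = 64.125.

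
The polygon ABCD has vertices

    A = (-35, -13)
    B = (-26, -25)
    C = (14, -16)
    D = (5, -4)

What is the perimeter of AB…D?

|AB| = √((9)² + (-12)²) = √225 = 15
|BC| = √((40)² + (9)²) = √1681 = 41
|CD| = √((-9)² + (12)²) = √225 = 15
|DA| = √((-40)² + (-9)²) = √1681 = 41
Perimeter = 15 + 41 + 15 + 41 = 112.

112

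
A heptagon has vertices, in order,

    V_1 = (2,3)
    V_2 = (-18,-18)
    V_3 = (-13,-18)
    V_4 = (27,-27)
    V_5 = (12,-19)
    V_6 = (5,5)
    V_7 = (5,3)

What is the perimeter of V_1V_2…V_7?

122

|V_1V_2| = √((-20)² + (-21)²) = √841 = 29
|V_2V_3| = √((5)² + (0)²) = √25 = 5
|V_3V_4| = √((40)² + (-9)²) = √1681 = 41
|V_4V_5| = √((-15)² + (8)²) = √289 = 17
|V_5V_6| = √((-7)² + (24)²) = √625 = 25
|V_6V_7| = √((0)² + (-2)²) = √4 = 2
|V_7V_1| = √((-3)² + (0)²) = √9 = 3
Perimeter = 29 + 5 + 41 + 17 + 25 + 2 + 3 = 122.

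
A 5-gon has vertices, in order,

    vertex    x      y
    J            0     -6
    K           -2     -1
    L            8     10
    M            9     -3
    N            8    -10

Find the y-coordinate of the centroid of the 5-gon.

Apply the surveyor's formula. First the cross-terms c_i = x_i·y_{i+1} − x_{i+1}·y_i:
  -12, -12, -114, -66, -48  ⇒  2A = -252, A = -126.
Then Σ (y_i + y_{i+1})·c_i = 804, so ȳ = 804 / (6·(-126)) = -67/63.

-67/63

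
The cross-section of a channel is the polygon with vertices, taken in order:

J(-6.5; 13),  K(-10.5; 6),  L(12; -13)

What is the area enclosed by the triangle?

Σ = (97.5) + (64.5) + (71.5) = 233.5
Area = |Σ|/2 = 116.75.

116.75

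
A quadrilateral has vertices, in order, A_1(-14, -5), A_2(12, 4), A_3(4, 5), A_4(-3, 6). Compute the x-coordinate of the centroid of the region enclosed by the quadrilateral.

Apply the shoelace (surveyor's) formula. First the cross-terms c_i = x_i·y_{i+1} − x_{i+1}·y_i:
  4, 44, 39, 99  ⇒  2A = 186, A = 93.
Then Σ (x_i + x_{i+1})·c_i = -948, so x̄ = -948 / (6·93) = -158/93.

-158/93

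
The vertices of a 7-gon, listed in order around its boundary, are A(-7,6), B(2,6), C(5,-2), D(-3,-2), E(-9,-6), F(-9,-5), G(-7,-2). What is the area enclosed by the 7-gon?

Σ = (-54) + (-34) + (-16) + (0) + (-9) + (-17) + (-56) = -186
Area = |Σ|/2 = 93.

93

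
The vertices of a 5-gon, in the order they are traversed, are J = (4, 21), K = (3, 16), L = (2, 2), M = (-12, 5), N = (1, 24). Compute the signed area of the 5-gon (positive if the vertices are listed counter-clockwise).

-179.5

Apply the shoelace (surveyor's) formula: 2A = Σ (x_i·y_{i+1} − x_{i+1}·y_i), indices taken mod 5.
J→K: (4)(16) − (3)(21) = 1
K→L: (3)(2) − (2)(16) = -26
L→M: (2)(5) − (-12)(2) = 34
M→N: (-12)(24) − (1)(5) = -293
N→J: (1)(21) − (4)(24) = -75
Σ = -359
Signed area = Σ/2 = -179.5 (negative ⇒ clockwise traversal).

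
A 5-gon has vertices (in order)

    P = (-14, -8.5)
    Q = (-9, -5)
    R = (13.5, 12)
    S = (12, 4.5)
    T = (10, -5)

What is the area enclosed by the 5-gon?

Apply the shoelace formula: 2A = Σ (x_i·y_{i+1} − x_{i+1}·y_i), indices taken mod 5.
Cross-terms: -6.5, -40.5, -83.25, -105, -155  ⇒  Σ = -390.25
Area = |Σ|/2 = 195.125.

195.125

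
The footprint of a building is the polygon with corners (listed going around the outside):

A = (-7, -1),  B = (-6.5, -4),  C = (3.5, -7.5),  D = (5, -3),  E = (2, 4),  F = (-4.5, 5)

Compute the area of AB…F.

102.375

Apply Gauss's area formula: 2A = Σ (x_i·y_{i+1} − x_{i+1}·y_i), indices taken mod 6.
Σ = (21.5) + (62.75) + (27) + (26) + (28) + (39.5) = 204.75
Area = |Σ|/2 = 102.375.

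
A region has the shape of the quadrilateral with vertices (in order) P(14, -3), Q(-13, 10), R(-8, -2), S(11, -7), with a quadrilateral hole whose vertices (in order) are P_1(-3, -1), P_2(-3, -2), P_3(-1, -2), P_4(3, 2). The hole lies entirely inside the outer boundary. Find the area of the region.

Outer boundary:
Apply the surveyor's formula: 2A = Σ (x_i·y_{i+1} − x_{i+1}·y_i), indices taken mod 4.
Σ = (101) + (106) + (78) + (65) = 350
Area = |Σ|/2 = 175.
Hole:
Apply the surveyor's formula: 2A = Σ (x_i·y_{i+1} − x_{i+1}·y_i), indices taken mod 4.
Σ = (3) + (4) + (4) + (3) = 14
Area = |Σ|/2 = 7.
Net area = 175 − 7 = 168.

168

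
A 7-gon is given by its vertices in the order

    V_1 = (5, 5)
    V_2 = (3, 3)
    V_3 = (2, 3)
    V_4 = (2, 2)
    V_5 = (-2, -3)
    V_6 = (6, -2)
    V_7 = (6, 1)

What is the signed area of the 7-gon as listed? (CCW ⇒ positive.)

32

V_1→V_2: (5)(3) − (3)(5) = 0
V_2→V_3: (3)(3) − (2)(3) = 3
V_3→V_4: (2)(2) − (2)(3) = -2
V_4→V_5: (2)(-3) − (-2)(2) = -2
V_5→V_6: (-2)(-2) − (6)(-3) = 22
V_6→V_7: (6)(1) − (6)(-2) = 18
V_7→V_1: (6)(5) − (5)(1) = 25
Σ = 64
Signed area = Σ/2 = 32 (positive ⇒ counter-clockwise traversal).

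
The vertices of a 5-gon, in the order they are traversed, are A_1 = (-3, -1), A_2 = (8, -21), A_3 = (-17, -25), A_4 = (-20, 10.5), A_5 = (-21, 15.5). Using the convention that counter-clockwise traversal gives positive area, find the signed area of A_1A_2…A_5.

-593.25

Apply the surveyor's formula: 2A = Σ (x_i·y_{i+1} − x_{i+1}·y_i), indices taken mod 5.
Σ = (71) + (-557) + (-678.5) + (-89.5) + (67.5) = -1186.5
Signed area = Σ/2 = -593.25 (negative ⇒ clockwise traversal).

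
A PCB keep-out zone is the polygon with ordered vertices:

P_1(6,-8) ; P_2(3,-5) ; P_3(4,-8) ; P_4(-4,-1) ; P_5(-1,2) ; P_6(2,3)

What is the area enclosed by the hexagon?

Apply the surveyor's formula: 2A = Σ (x_i·y_{i+1} − x_{i+1}·y_i), indices taken mod 6.
P_1→P_2: (6)(-5) − (3)(-8) = -6
P_2→P_3: (3)(-8) − (4)(-5) = -4
P_3→P_4: (4)(-1) − (-4)(-8) = -36
P_4→P_5: (-4)(2) − (-1)(-1) = -9
P_5→P_6: (-1)(3) − (2)(2) = -7
P_6→P_1: (2)(-8) − (6)(3) = -34
Σ = -96
Area = |Σ|/2 = 48.

48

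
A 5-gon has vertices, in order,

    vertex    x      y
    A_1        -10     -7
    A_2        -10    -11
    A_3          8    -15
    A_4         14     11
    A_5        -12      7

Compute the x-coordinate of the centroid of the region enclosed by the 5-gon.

Apply Gauss's area formula. First the cross-terms c_i = x_i·y_{i+1} − x_{i+1}·y_i:
  40, 238, 298, 230, 154  ⇒  2A = 960, A = 480.
Then Σ (x_i + x_{i+1})·c_i = 2352, so x̄ = 2352 / (6·480) = 49/60.

49/60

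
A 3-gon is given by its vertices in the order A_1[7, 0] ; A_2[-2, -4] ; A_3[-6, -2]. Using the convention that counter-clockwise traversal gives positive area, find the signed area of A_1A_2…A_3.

-17

Apply Gauss's area formula: 2A = Σ (x_i·y_{i+1} − x_{i+1}·y_i), indices taken mod 3.
Cross-terms: -28, -20, 14  ⇒  Σ = -34
Signed area = Σ/2 = -17 (negative ⇒ clockwise traversal).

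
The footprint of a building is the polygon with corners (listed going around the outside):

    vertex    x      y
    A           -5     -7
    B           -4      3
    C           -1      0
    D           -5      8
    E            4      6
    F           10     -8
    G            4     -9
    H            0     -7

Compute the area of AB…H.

161.5

Apply the shoelace formula: 2A = Σ (x_i·y_{i+1} − x_{i+1}·y_i), indices taken mod 8.
Σ = (-43) + (3) + (-8) + (-62) + (-92) + (-58) + (-28) + (-35) = -323
Area = |Σ|/2 = 161.5.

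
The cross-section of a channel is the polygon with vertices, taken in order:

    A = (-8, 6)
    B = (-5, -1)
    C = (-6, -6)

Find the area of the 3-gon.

Apply Gauss's area formula: 2A = Σ (x_i·y_{i+1} − x_{i+1}·y_i), indices taken mod 3.
Σ = (38) + (24) + (-84) = -22
Area = |Σ|/2 = 11.

11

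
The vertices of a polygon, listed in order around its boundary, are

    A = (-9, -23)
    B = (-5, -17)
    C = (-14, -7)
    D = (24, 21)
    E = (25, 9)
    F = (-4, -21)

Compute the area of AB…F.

Apply the shoelace formula: 2A = Σ (x_i·y_{i+1} − x_{i+1}·y_i), indices taken mod 6.
A→B: (-9)(-17) − (-5)(-23) = 38
B→C: (-5)(-7) − (-14)(-17) = -203
C→D: (-14)(21) − (24)(-7) = -126
D→E: (24)(9) − (25)(21) = -309
E→F: (25)(-21) − (-4)(9) = -489
F→A: (-4)(-23) − (-9)(-21) = -97
Σ = -1186
Area = |Σ|/2 = 593.

593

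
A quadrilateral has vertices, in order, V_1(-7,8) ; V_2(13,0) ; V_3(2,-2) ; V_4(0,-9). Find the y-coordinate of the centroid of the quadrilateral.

173/211

Apply Gauss's area formula. First the cross-terms c_i = x_i·y_{i+1} − x_{i+1}·y_i:
  -104, -26, -18, -63  ⇒  2A = -211, A = -105.5.
Then Σ (y_i + y_{i+1})·c_i = -519, so ȳ = -519 / (6·(-105.5)) = 173/211.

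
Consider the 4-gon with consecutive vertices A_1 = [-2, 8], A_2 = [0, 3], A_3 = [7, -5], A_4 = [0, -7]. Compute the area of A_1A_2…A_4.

45

Apply the shoelace formula: 2A = Σ (x_i·y_{i+1} − x_{i+1}·y_i), indices taken mod 4.
Cross-terms: -6, -21, -49, -14  ⇒  Σ = -90
Area = |Σ|/2 = 45.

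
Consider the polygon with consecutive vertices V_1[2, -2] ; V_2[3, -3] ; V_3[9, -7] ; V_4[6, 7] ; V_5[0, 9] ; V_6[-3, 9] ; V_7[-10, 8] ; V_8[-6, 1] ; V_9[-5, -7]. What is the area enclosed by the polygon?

V_1→V_2: (2)(-3) − (3)(-2) = 0
V_2→V_3: (3)(-7) − (9)(-3) = 6
V_3→V_4: (9)(7) − (6)(-7) = 105
V_4→V_5: (6)(9) − (0)(7) = 54
V_5→V_6: (0)(9) − (-3)(9) = 27
V_6→V_7: (-3)(8) − (-10)(9) = 66
V_7→V_8: (-10)(1) − (-6)(8) = 38
V_8→V_9: (-6)(-7) − (-5)(1) = 47
V_9→V_1: (-5)(-2) − (2)(-7) = 24
Σ = 367
Area = |Σ|/2 = 183.5.

183.5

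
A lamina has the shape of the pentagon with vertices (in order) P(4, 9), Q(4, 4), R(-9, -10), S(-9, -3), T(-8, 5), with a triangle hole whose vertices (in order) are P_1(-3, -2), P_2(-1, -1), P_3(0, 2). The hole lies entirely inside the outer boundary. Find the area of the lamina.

121.5

Outer boundary:
P→Q: (4)(4) − (4)(9) = -20
Q→R: (4)(-10) − (-9)(4) = -4
R→S: (-9)(-3) − (-9)(-10) = -63
S→T: (-9)(5) − (-8)(-3) = -69
T→P: (-8)(9) − (4)(5) = -92
Σ = -248
Area = |Σ|/2 = 124.
Hole:
Apply the shoelace formula: 2A = Σ (x_i·y_{i+1} − x_{i+1}·y_i), indices taken mod 3.
Σ = (1) + (-2) + (6) = 5
Area = |Σ|/2 = 2.5.
Net area = 124 − 2.5 = 121.5.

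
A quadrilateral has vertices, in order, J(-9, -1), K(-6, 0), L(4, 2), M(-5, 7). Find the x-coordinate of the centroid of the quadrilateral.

Apply the shoelace formula. First the cross-terms c_i = x_i·y_{i+1} − x_{i+1}·y_i:
  -6, -12, 38, 68  ⇒  2A = 88, A = 44.
Then Σ (x_i + x_{i+1})·c_i = -876, so x̄ = -876 / (6·44) = -73/22.

-73/22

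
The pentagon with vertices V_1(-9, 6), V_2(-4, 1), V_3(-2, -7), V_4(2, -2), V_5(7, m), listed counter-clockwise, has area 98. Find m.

7

The doubled signed area Σ (x_i y_{i+1} − x_{i+1} y_i) is linear in m.
With m=0 it equals 119; the coefficient of m is 11 (from the two edges through V_5).
So 11·m + 119 = 2·98 = 196 ⇒ m = 7.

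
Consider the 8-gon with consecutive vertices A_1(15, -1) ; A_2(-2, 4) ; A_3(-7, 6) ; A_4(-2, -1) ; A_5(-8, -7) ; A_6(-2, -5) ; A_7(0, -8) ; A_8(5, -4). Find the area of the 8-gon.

Apply the shoelace formula: 2A = Σ (x_i·y_{i+1} − x_{i+1}·y_i), indices taken mod 8.
Cross-terms: 58, 16, 19, 6, 26, 16, 40, 55  ⇒  Σ = 236
Area = |Σ|/2 = 118.

118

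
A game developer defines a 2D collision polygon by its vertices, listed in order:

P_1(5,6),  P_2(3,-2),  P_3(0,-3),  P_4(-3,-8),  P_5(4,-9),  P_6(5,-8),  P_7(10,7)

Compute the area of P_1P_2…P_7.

Apply the surveyor's formula: 2A = Σ (x_i·y_{i+1} − x_{i+1}·y_i), indices taken mod 7.
Σ = (-28) + (-9) + (-9) + (59) + (13) + (115) + (25) = 166
Area = |Σ|/2 = 83.

83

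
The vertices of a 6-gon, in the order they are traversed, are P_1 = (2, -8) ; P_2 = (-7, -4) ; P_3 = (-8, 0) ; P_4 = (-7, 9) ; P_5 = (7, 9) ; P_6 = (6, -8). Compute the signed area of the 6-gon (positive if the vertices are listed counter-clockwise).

Apply the shoelace formula: 2A = Σ (x_i·y_{i+1} − x_{i+1}·y_i), indices taken mod 6.
Cross-terms: -64, -32, -72, -126, -110, -32  ⇒  Σ = -436
Signed area = Σ/2 = -218 (negative ⇒ clockwise traversal).

-218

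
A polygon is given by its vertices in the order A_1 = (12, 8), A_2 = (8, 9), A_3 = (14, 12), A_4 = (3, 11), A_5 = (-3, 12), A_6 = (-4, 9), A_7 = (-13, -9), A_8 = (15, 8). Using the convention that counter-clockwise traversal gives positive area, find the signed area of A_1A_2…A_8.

A_1→A_2: (12)(9) − (8)(8) = 44
A_2→A_3: (8)(12) − (14)(9) = -30
A_3→A_4: (14)(11) − (3)(12) = 118
A_4→A_5: (3)(12) − (-3)(11) = 69
A_5→A_6: (-3)(9) − (-4)(12) = 21
A_6→A_7: (-4)(-9) − (-13)(9) = 153
A_7→A_8: (-13)(8) − (15)(-9) = 31
A_8→A_1: (15)(8) − (12)(8) = 24
Σ = 430
Signed area = Σ/2 = 215 (positive ⇒ counter-clockwise traversal).

215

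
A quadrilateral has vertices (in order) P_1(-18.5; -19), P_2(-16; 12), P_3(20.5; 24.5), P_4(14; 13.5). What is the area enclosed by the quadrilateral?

Apply Gauss's area formula: 2A = Σ (x_i·y_{i+1} − x_{i+1}·y_i), indices taken mod 4.
P_1→P_2: (-18.5)(12) − (-16)(-19) = -526
P_2→P_3: (-16)(24.5) − (20.5)(12) = -638
P_3→P_4: (20.5)(13.5) − (14)(24.5) = -66.25
P_4→P_1: (14)(-19) − (-18.5)(13.5) = -16.25
Σ = -1246.5
Area = |Σ|/2 = 623.25.

623.25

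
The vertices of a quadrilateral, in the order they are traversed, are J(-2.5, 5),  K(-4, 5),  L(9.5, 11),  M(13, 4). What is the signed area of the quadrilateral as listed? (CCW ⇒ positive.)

-57

Apply the shoelace formula: 2A = Σ (x_i·y_{i+1} − x_{i+1}·y_i), indices taken mod 4.
Σ = (7.5) + (-91.5) + (-105) + (75) = -114
Signed area = Σ/2 = -57 (negative ⇒ clockwise traversal).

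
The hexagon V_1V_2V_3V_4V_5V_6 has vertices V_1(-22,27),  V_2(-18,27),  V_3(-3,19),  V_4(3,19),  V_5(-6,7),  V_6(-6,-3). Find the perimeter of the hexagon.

86

|V_1V_2| = √((4)² + (0)²) = √16 = 4
|V_2V_3| = √((15)² + (-8)²) = √289 = 17
|V_3V_4| = √((6)² + (0)²) = √36 = 6
|V_4V_5| = √((-9)² + (-12)²) = √225 = 15
|V_5V_6| = √((0)² + (-10)²) = √100 = 10
|V_6V_1| = √((-16)² + (30)²) = √1156 = 34
Perimeter = 4 + 17 + 6 + 15 + 10 + 34 = 86.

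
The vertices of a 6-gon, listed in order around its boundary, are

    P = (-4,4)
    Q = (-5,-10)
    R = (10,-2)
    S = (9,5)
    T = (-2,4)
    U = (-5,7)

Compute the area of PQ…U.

Apply the surveyor's formula: 2A = Σ (x_i·y_{i+1} − x_{i+1}·y_i), indices taken mod 6.
P→Q: (-4)(-10) − (-5)(4) = 60
Q→R: (-5)(-2) − (10)(-10) = 110
R→S: (10)(5) − (9)(-2) = 68
S→T: (9)(4) − (-2)(5) = 46
T→U: (-2)(7) − (-5)(4) = 6
U→P: (-5)(4) − (-4)(7) = 8
Σ = 298
Area = |Σ|/2 = 149.

149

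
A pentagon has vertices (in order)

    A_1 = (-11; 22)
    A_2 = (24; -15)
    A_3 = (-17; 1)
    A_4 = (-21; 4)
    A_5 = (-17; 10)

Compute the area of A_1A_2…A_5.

Σ = (-363) + (-231) + (-47) + (-142) + (-264) = -1047
Area = |Σ|/2 = 523.5.

523.5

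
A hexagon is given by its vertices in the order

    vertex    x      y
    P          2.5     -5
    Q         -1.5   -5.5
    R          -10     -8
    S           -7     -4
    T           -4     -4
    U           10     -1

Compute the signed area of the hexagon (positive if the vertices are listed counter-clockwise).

Apply the shoelace (surveyor's) formula: 2A = Σ (x_i·y_{i+1} − x_{i+1}·y_i), indices taken mod 6.
Σ = (-21.25) + (-43) + (-16) + (12) + (44) + (-47.5) = -71.75
Signed area = Σ/2 = -35.875 (negative ⇒ clockwise traversal).

-35.875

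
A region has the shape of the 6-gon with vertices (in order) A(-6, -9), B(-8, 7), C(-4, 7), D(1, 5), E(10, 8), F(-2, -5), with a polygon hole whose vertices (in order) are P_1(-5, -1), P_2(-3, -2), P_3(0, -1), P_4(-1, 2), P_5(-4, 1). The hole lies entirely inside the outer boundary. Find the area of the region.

116

Outer boundary:
Apply the shoelace (surveyor's) formula: 2A = Σ (x_i·y_{i+1} − x_{i+1}·y_i), indices taken mod 6.
Cross-terms: -114, -28, -27, -42, -34, -12  ⇒  Σ = -257
Area = |Σ|/2 = 128.5.
Hole:
Apply the surveyor's formula: 2A = Σ (x_i·y_{i+1} − x_{i+1}·y_i), indices taken mod 5.
Σ = (7) + (3) + (-1) + (7) + (9) = 25
Area = |Σ|/2 = 12.5.
Net area = 128.5 − 12.5 = 116.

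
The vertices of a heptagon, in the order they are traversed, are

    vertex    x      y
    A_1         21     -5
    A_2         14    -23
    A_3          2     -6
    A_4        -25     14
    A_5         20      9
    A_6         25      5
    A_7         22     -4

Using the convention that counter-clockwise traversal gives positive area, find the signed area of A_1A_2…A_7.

-719.5

Cross-terms: -413, -38, -122, -505, -125, -210, -26  ⇒  Σ = -1439
Signed area = Σ/2 = -719.5 (negative ⇒ clockwise traversal).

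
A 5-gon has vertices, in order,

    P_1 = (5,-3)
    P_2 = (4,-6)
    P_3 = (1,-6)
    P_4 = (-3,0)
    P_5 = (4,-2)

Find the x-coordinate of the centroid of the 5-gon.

Apply the shoelace (surveyor's) formula. First the cross-terms c_i = x_i·y_{i+1} − x_{i+1}·y_i:
  -18, -18, -18, 6, -2  ⇒  2A = -50, A = -25.
Then Σ (x_i + x_{i+1})·c_i = -228, so x̄ = -228 / (6·(-25)) = 1.52.

1.52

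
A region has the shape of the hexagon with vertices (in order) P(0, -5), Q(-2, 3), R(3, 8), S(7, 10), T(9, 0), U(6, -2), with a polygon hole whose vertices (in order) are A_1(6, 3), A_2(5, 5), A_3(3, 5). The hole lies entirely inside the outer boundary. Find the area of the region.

Outer boundary:
P→Q: (0)(3) − (-2)(-5) = -10
Q→R: (-2)(8) − (3)(3) = -25
R→S: (3)(10) − (7)(8) = -26
S→T: (7)(0) − (9)(10) = -90
T→U: (9)(-2) − (6)(0) = -18
U→P: (6)(-5) − (0)(-2) = -30
Σ = -199
Area = |Σ|/2 = 99.5.
Hole:
A_1→A_2: (6)(5) − (5)(3) = 15
A_2→A_3: (5)(5) − (3)(5) = 10
A_3→A_1: (3)(3) − (6)(5) = -21
Σ = 4
Area = |Σ|/2 = 2.
Net area = 99.5 − 2 = 97.5.

97.5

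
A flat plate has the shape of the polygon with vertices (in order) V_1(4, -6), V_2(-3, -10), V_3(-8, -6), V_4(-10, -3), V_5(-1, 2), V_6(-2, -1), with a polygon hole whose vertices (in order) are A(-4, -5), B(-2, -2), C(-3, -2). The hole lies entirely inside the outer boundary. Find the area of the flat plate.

Outer boundary:
Apply the shoelace (surveyor's) formula: 2A = Σ (x_i·y_{i+1} − x_{i+1}·y_i), indices taken mod 6.
Σ = (-58) + (-62) + (-36) + (-23) + (5) + (16) = -158
Area = |Σ|/2 = 79.
Hole:
Apply Gauss's area formula: 2A = Σ (x_i·y_{i+1} − x_{i+1}·y_i), indices taken mod 3.
Σ = (-2) + (-2) + (7) = 3
Area = |Σ|/2 = 1.5.
Net area = 79 − 1.5 = 77.5.

77.5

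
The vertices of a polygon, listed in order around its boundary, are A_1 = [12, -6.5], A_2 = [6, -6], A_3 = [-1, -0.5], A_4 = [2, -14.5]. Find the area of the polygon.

Apply the surveyor's formula: 2A = Σ (x_i·y_{i+1} − x_{i+1}·y_i), indices taken mod 4.
Cross-terms: -33, -9, 15.5, 161  ⇒  Σ = 134.5
Area = |Σ|/2 = 67.25.

67.25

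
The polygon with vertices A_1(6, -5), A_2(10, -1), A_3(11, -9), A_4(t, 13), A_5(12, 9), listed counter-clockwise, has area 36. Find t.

13

The doubled signed area Σ (x_i y_{i+1} − x_{i+1} y_i) is linear in t.
With t=0 it equals -162; the coefficient of t is 18 (from the two edges through A_4).
So 18·t + -162 = 2·36 = 72 ⇒ t = 13.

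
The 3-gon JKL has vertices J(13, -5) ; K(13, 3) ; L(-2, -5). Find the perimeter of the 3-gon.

|JK| = √((0)² + (8)²) = √64 = 8
|KL| = √((-15)² + (-8)²) = √289 = 17
|LJ| = √((15)² + (0)²) = √225 = 15
Perimeter = 8 + 17 + 15 = 40.

40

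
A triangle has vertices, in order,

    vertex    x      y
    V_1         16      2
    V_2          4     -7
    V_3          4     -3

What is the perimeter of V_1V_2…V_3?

|V_1V_2| = √((-12)² + (-9)²) = √225 = 15
|V_2V_3| = √((0)² + (4)²) = √16 = 4
|V_3V_1| = √((12)² + (5)²) = √169 = 13
Perimeter = 15 + 4 + 13 = 32.

32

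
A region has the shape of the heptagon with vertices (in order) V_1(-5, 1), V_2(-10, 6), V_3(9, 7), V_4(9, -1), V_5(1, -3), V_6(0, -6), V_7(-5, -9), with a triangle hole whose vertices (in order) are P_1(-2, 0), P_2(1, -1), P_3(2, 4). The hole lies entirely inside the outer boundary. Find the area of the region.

156

Outer boundary:
Σ = (-20) + (-124) + (-72) + (-26) + (-6) + (-30) + (-50) = -328
Area = |Σ|/2 = 164.
Hole:
Apply the shoelace (surveyor's) formula: 2A = Σ (x_i·y_{i+1} − x_{i+1}·y_i), indices taken mod 3.
P_1→P_2: (-2)(-1) − (1)(0) = 2
P_2→P_3: (1)(4) − (2)(-1) = 6
P_3→P_1: (2)(0) − (-2)(4) = 8
Σ = 16
Area = |Σ|/2 = 8.
Net area = 164 − 8 = 156.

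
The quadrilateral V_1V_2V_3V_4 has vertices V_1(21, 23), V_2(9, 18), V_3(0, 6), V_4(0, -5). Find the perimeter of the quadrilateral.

74

|V_1V_2| = √((-12)² + (-5)²) = √169 = 13
|V_2V_3| = √((-9)² + (-12)²) = √225 = 15
|V_3V_4| = √((0)² + (-11)²) = √121 = 11
|V_4V_1| = √((21)² + (28)²) = √1225 = 35
Perimeter = 13 + 15 + 11 + 35 = 74.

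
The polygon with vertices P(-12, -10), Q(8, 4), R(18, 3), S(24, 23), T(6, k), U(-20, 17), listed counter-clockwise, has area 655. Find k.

Write out the shoelace sum; only the two edges meeting at T involve k:
2·Area = [(24·k − 6·23) + (6·17 − (-20)·k)] + 730
       = 44·k + 694 = 1310
⇒ k = 14.

14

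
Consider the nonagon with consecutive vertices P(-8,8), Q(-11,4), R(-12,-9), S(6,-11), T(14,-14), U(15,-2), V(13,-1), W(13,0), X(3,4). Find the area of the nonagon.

Apply the shoelace formula: 2A = Σ (x_i·y_{i+1} − x_{i+1}·y_i), indices taken mod 9.
Σ = (56) + (147) + (186) + (70) + (182) + (11) + (13) + (52) + (56) = 773
Area = |Σ|/2 = 386.5.

386.5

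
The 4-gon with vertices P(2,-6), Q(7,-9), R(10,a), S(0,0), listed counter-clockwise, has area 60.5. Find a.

The doubled signed area Σ (x_i y_{i+1} − x_{i+1} y_i) is linear in a.
With a=0 it equals 114; the coefficient of a is 7 (from the two edges through R).
So 7·a + 114 = 2·60.5 = 121 ⇒ a = 1.

1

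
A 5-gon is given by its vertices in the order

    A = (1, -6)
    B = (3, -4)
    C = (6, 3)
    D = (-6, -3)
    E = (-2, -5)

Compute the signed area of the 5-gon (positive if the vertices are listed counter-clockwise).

Apply the shoelace formula: 2A = Σ (x_i·y_{i+1} − x_{i+1}·y_i), indices taken mod 5.
Σ = (14) + (33) + (0) + (24) + (17) = 88
Signed area = Σ/2 = 44 (positive ⇒ counter-clockwise traversal).

44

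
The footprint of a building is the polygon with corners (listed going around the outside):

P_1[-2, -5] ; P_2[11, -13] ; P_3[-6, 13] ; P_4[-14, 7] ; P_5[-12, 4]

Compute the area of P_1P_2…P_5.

Apply the shoelace (surveyor's) formula: 2A = Σ (x_i·y_{i+1} − x_{i+1}·y_i), indices taken mod 5.
Σ = (81) + (65) + (140) + (28) + (68) = 382
Area = |Σ|/2 = 191.

191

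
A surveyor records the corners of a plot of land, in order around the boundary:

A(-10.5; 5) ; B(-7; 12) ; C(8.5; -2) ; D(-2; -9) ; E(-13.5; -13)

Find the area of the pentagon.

279.5

Apply the shoelace (surveyor's) formula: 2A = Σ (x_i·y_{i+1} − x_{i+1}·y_i), indices taken mod 5.
Σ = (-91) + (-88) + (-80.5) + (-95.5) + (-204) = -559
Area = |Σ|/2 = 279.5.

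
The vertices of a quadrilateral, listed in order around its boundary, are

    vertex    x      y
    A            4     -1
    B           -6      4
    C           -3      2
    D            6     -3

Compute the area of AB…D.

Apply the shoelace (surveyor's) formula: 2A = Σ (x_i·y_{i+1} − x_{i+1}·y_i), indices taken mod 4.
Σ = (10) + (0) + (-3) + (6) = 13
Area = |Σ|/2 = 6.5.

6.5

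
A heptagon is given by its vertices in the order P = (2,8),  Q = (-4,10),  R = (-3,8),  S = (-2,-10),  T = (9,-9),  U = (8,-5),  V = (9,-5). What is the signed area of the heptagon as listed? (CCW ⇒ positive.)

Cross-terms: 52, -2, 46, 108, 27, 5, 82  ⇒  Σ = 318
Signed area = Σ/2 = 159 (positive ⇒ counter-clockwise traversal).

159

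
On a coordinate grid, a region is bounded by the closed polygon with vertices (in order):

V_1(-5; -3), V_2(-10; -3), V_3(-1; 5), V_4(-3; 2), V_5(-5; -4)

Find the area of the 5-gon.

V_1→V_2: (-5)(-3) − (-10)(-3) = -15
V_2→V_3: (-10)(5) − (-1)(-3) = -53
V_3→V_4: (-1)(2) − (-3)(5) = 13
V_4→V_5: (-3)(-4) − (-5)(2) = 22
V_5→V_1: (-5)(-3) − (-5)(-4) = -5
Σ = -38
Area = |Σ|/2 = 19.

19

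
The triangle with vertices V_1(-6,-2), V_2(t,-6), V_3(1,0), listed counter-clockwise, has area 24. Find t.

4

Write out the shoelace sum; only the two edges meeting at V_2 involve t:
2·Area = [((-6)·(-6) − t·(-2)) + (t·0 − 1·(-6))] + -2
       = 2·t + 40 = 48
⇒ t = 4.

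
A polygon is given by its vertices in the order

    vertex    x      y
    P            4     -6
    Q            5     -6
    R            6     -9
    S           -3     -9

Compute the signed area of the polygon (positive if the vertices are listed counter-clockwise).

-15

Σ = (6) + (-9) + (-81) + (54) = -30
Signed area = Σ/2 = -15 (negative ⇒ clockwise traversal).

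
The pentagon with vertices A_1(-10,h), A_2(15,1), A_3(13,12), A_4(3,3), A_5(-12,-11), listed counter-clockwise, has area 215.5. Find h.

The doubled signed area Σ (x_i y_{i+1} − x_{i+1} y_i) is linear in h.
With h=0 it equals 53; the coefficient of h is -27 (from the two edges through A_1).
So -27·h + 53 = 2·215.5 = 431 ⇒ h = -14.

-14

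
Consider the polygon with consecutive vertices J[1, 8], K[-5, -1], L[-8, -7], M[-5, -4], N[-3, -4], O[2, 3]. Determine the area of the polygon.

41.5

Apply the shoelace (surveyor's) formula: 2A = Σ (x_i·y_{i+1} − x_{i+1}·y_i), indices taken mod 6.
J→K: (1)(-1) − (-5)(8) = 39
K→L: (-5)(-7) − (-8)(-1) = 27
L→M: (-8)(-4) − (-5)(-7) = -3
M→N: (-5)(-4) − (-3)(-4) = 8
N→O: (-3)(3) − (2)(-4) = -1
O→J: (2)(8) − (1)(3) = 13
Σ = 83
Area = |Σ|/2 = 41.5.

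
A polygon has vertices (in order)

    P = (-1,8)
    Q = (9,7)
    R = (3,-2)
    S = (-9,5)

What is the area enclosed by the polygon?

Apply Gauss's area formula: 2A = Σ (x_i·y_{i+1} − x_{i+1}·y_i), indices taken mod 4.
P→Q: (-1)(7) − (9)(8) = -79
Q→R: (9)(-2) − (3)(7) = -39
R→S: (3)(5) − (-9)(-2) = -3
S→P: (-9)(8) − (-1)(5) = -67
Σ = -188
Area = |Σ|/2 = 94.

94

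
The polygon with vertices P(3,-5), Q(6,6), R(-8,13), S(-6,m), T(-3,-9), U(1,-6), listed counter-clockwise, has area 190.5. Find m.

-7

Write out the shoelace sum; only the two edges meeting at S involve m:
2·Area = [((-8)·m − (-6)·13) + ((-6)·(-9) − (-3)·m)] + 214
       = -5·m + 346 = 381
⇒ m = -7.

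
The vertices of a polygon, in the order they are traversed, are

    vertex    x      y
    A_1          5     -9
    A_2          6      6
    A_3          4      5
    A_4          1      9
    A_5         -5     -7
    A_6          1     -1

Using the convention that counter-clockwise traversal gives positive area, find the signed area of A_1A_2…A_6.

83.5

Cross-terms: 84, 6, 31, 38, 12, -4  ⇒  Σ = 167
Signed area = Σ/2 = 83.5 (positive ⇒ counter-clockwise traversal).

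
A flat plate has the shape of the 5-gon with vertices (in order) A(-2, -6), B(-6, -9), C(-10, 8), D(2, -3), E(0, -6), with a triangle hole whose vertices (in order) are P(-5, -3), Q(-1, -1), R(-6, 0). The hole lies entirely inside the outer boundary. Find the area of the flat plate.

76

Outer boundary:
Apply Gauss's area formula: 2A = Σ (x_i·y_{i+1} − x_{i+1}·y_i), indices taken mod 5.
A→B: (-2)(-9) − (-6)(-6) = -18
B→C: (-6)(8) − (-10)(-9) = -138
C→D: (-10)(-3) − (2)(8) = 14
D→E: (2)(-6) − (0)(-3) = -12
E→A: (0)(-6) − (-2)(-6) = -12
Σ = -166
Area = |Σ|/2 = 83.
Hole:
Apply Gauss's area formula: 2A = Σ (x_i·y_{i+1} − x_{i+1}·y_i), indices taken mod 3.
Σ = (2) + (-6) + (18) = 14
Area = |Σ|/2 = 7.
Net area = 83 − 7 = 76.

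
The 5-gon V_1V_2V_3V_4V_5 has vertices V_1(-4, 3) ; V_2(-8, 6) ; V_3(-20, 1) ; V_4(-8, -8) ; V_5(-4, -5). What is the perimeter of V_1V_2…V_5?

|V_1V_2| = √((-4)² + (3)²) = √25 = 5
|V_2V_3| = √((-12)² + (-5)²) = √169 = 13
|V_3V_4| = √((12)² + (-9)²) = √225 = 15
|V_4V_5| = √((4)² + (3)²) = √25 = 5
|V_5V_1| = √((0)² + (8)²) = √64 = 8
Perimeter = 5 + 13 + 15 + 5 + 8 = 46.

46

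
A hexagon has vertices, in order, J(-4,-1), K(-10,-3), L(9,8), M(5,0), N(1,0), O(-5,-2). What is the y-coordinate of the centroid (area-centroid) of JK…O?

145/72

Apply the surveyor's formula. First the cross-terms c_i = x_i·y_{i+1} − x_{i+1}·y_i:
  2, -53, -40, 0, -2, -3  ⇒  2A = -96, A = -48.
Then Σ (y_i + y_{i+1})·c_i = -580, so ȳ = -580 / (6·(-48)) = 145/72.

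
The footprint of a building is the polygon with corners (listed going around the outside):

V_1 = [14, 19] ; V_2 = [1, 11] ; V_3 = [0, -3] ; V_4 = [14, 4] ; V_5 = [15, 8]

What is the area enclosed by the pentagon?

Apply the surveyor's formula: 2A = Σ (x_i·y_{i+1} − x_{i+1}·y_i), indices taken mod 5.
Σ = (135) + (-3) + (42) + (52) + (173) = 399
Area = |Σ|/2 = 199.5.

199.5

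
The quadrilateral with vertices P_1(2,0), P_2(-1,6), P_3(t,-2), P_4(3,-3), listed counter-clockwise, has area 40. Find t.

-6

Write out the shoelace sum; only the two edges meeting at P_3 involve t:
2·Area = [((-1)·(-2) − t·6) + (t·(-3) − 3·(-2))] + 18
       = -9·t + 26 = 80
⇒ t = -6.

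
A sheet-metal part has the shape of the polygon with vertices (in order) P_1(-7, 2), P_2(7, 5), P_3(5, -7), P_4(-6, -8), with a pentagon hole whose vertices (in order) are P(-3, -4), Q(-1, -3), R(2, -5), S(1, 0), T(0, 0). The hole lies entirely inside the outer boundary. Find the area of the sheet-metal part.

126

Outer boundary:
Σ = (-49) + (-74) + (-82) + (-68) = -273
Area = |Σ|/2 = 136.5.
Hole:
Σ = (5) + (11) + (5) + (0) + (0) = 21
Area = |Σ|/2 = 10.5.
Net area = 136.5 − 10.5 = 126.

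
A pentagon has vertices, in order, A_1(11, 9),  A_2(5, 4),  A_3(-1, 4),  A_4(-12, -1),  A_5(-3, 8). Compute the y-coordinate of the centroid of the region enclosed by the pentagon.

387/71

Apply the surveyor's formula. First the cross-terms c_i = x_i·y_{i+1} − x_{i+1}·y_i:
  -1, 24, 49, -99, -115  ⇒  2A = -142, A = -71.
Then Σ (y_i + y_{i+1})·c_i = -2322, so ȳ = -2322 / (6·(-71)) = 387/71.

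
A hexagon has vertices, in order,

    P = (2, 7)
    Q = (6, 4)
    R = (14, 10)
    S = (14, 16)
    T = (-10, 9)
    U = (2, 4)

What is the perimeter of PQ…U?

62

|PQ| = √((4)² + (-3)²) = √25 = 5
|QR| = √((8)² + (6)²) = √100 = 10
|RS| = √((0)² + (6)²) = √36 = 6
|ST| = √((-24)² + (-7)²) = √625 = 25
|TU| = √((12)² + (-5)²) = √169 = 13
|UP| = √((0)² + (3)²) = √9 = 3
Perimeter = 5 + 10 + 6 + 25 + 13 + 3 = 62.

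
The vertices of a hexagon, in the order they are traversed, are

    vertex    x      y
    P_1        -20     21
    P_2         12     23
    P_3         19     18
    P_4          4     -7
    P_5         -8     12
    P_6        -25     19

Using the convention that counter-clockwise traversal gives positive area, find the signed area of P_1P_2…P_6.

Apply the shoelace (surveyor's) formula: 2A = Σ (x_i·y_{i+1} − x_{i+1}·y_i), indices taken mod 6.
Cross-terms: -712, -221, -205, -8, 148, -145  ⇒  Σ = -1143
Signed area = Σ/2 = -571.5 (negative ⇒ clockwise traversal).

-571.5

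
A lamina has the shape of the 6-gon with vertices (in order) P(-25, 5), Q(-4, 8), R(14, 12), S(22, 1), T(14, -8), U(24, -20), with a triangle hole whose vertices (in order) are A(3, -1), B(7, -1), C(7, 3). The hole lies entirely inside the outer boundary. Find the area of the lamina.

616

Outer boundary:
Apply Gauss's area formula: 2A = Σ (x_i·y_{i+1} − x_{i+1}·y_i), indices taken mod 6.
Σ = (-180) + (-160) + (-250) + (-190) + (-88) + (-380) = -1248
Area = |Σ|/2 = 624.
Hole:
Apply the surveyor's formula: 2A = Σ (x_i·y_{i+1} − x_{i+1}·y_i), indices taken mod 3.
Σ = (4) + (28) + (-16) = 16
Area = |Σ|/2 = 8.
Net area = 624 − 8 = 616.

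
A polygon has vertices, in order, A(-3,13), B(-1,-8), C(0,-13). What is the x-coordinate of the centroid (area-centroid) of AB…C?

-4/3

Apply Gauss's area formula. First the cross-terms c_i = x_i·y_{i+1} − x_{i+1}·y_i:
  37, 13, -39  ⇒  2A = 11, A = 5.5.
Then Σ (x_i + x_{i+1})·c_i = -44, so x̄ = -44 / (6·5.5) = -4/3.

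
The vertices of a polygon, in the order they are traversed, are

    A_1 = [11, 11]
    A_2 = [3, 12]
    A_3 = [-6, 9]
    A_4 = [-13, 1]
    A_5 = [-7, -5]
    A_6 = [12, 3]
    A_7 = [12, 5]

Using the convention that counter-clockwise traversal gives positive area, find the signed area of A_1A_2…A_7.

260.5

Σ = (99) + (99) + (111) + (72) + (39) + (24) + (77) = 521
Signed area = Σ/2 = 260.5 (positive ⇒ counter-clockwise traversal).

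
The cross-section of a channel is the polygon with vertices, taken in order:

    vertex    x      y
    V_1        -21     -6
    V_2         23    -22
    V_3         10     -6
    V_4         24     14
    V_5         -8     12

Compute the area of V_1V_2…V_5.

833

Apply the shoelace (surveyor's) formula: 2A = Σ (x_i·y_{i+1} − x_{i+1}·y_i), indices taken mod 5.
Σ = (600) + (82) + (284) + (400) + (300) = 1666
Area = |Σ|/2 = 833.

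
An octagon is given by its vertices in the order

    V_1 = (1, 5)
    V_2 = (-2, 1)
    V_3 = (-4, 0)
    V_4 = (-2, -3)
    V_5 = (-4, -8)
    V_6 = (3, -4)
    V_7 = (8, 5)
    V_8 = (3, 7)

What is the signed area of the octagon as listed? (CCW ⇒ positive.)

83.5

Apply Gauss's area formula: 2A = Σ (x_i·y_{i+1} − x_{i+1}·y_i), indices taken mod 8.
Cross-terms: 11, 4, 12, 4, 40, 47, 41, 8  ⇒  Σ = 167
Signed area = Σ/2 = 83.5 (positive ⇒ counter-clockwise traversal).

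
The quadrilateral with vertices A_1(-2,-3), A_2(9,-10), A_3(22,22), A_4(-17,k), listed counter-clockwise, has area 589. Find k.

12

Write out the shoelace sum; only the two edges meeting at A_4 involve k:
2·Area = [(22·k − (-17)·22) + ((-17)·(-3) − (-2)·k)] + 465
       = 24·k + 890 = 1178
⇒ k = 12.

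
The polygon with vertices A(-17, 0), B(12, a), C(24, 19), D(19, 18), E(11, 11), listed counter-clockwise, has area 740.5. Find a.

Write out the shoelace sum; only the two edges meeting at B involve a:
2·Area = [((-17)·a − 12·0) + (12·19 − 24·a)] + 269
       = -41·a + 497 = 1481
⇒ a = -24.

-24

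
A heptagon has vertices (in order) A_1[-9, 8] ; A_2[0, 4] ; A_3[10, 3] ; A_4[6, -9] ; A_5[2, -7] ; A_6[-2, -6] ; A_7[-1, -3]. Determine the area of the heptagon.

134.5

A_1→A_2: (-9)(4) − (0)(8) = -36
A_2→A_3: (0)(3) − (10)(4) = -40
A_3→A_4: (10)(-9) − (6)(3) = -108
A_4→A_5: (6)(-7) − (2)(-9) = -24
A_5→A_6: (2)(-6) − (-2)(-7) = -26
A_6→A_7: (-2)(-3) − (-1)(-6) = 0
A_7→A_1: (-1)(8) − (-9)(-3) = -35
Σ = -269
Area = |Σ|/2 = 134.5.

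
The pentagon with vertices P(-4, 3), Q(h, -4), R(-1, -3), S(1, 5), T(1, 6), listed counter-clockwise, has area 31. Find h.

-4

The doubled signed area Σ (x_i y_{i+1} − x_{i+1} y_i) is linear in h.
With h=0 it equals 38; the coefficient of h is -6 (from the two edges through Q).
So -6·h + 38 = 2·31 = 62 ⇒ h = -4.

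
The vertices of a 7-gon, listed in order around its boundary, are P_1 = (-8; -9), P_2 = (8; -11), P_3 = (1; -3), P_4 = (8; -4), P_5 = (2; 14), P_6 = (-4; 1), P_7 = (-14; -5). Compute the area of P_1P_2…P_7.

Apply the shoelace formula: 2A = Σ (x_i·y_{i+1} − x_{i+1}·y_i), indices taken mod 7.
P_1→P_2: (-8)(-11) − (8)(-9) = 160
P_2→P_3: (8)(-3) − (1)(-11) = -13
P_3→P_4: (1)(-4) − (8)(-3) = 20
P_4→P_5: (8)(14) − (2)(-4) = 120
P_5→P_6: (2)(1) − (-4)(14) = 58
P_6→P_7: (-4)(-5) − (-14)(1) = 34
P_7→P_1: (-14)(-9) − (-8)(-5) = 86
Σ = 465
Area = |Σ|/2 = 232.5.

232.5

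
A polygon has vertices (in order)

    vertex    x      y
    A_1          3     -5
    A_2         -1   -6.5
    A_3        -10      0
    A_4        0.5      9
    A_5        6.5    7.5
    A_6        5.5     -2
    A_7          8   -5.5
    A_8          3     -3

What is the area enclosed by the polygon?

Apply the shoelace (surveyor's) formula: 2A = Σ (x_i·y_{i+1} − x_{i+1}·y_i), indices taken mod 8.
Cross-terms: -24.5, -65, -90, -54.75, -54.25, -14.25, -7.5, -6  ⇒  Σ = -316.25
Area = |Σ|/2 = 158.125.

158.125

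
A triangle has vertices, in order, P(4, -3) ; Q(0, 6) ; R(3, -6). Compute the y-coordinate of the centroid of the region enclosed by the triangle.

-1

Apply the shoelace formula. First the cross-terms c_i = x_i·y_{i+1} − x_{i+1}·y_i:
  24, -18, 15  ⇒  2A = 21, A = 10.5.
Then Σ (y_i + y_{i+1})·c_i = -63, so ȳ = -63 / (6·10.5) = -1.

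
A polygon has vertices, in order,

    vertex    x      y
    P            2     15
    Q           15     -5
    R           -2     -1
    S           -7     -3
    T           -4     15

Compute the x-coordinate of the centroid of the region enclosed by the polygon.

79/39

Apply the shoelace (surveyor's) formula. First the cross-terms c_i = x_i·y_{i+1} − x_{i+1}·y_i:
  -235, -25, -1, -117, -90  ⇒  2A = -468, A = -234.
Then Σ (x_i + x_{i+1})·c_i = -2844, so x̄ = -2844 / (6·(-234)) = 79/39.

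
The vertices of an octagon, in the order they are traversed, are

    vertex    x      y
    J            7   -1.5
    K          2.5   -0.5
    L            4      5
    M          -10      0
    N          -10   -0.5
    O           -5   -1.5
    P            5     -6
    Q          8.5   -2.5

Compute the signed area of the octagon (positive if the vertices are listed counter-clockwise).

Apply the shoelace formula: 2A = Σ (x_i·y_{i+1} − x_{i+1}·y_i), indices taken mod 8.
J→K: (7)(-0.5) − (2.5)(-1.5) = 0.25
K→L: (2.5)(5) − (4)(-0.5) = 14.5
L→M: (4)(0) − (-10)(5) = 50
M→N: (-10)(-0.5) − (-10)(0) = 5
N→O: (-10)(-1.5) − (-5)(-0.5) = 12.5
O→P: (-5)(-6) − (5)(-1.5) = 37.5
P→Q: (5)(-2.5) − (8.5)(-6) = 38.5
Q→J: (8.5)(-1.5) − (7)(-2.5) = 4.75
Σ = 163
Signed area = Σ/2 = 81.5 (positive ⇒ counter-clockwise traversal).

81.5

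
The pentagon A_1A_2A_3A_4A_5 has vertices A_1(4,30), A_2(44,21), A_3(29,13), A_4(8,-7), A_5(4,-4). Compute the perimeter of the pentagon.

126

|A_1A_2| = √((40)² + (-9)²) = √1681 = 41
|A_2A_3| = √((-15)² + (-8)²) = √289 = 17
|A_3A_4| = √((-21)² + (-20)²) = √841 = 29
|A_4A_5| = √((-4)² + (3)²) = √25 = 5
|A_5A_1| = √((0)² + (34)²) = √1156 = 34
Perimeter = 41 + 17 + 29 + 5 + 34 = 126.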